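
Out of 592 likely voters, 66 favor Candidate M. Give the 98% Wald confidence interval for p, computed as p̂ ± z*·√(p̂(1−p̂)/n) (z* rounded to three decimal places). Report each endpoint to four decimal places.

(0.0814, 0.1416)

The sample proportion is 66/592 = 0.11149.
Standard error of p̂: √(0.099057/592) = √0.000167326 = 0.012935.
z* = 2.326 at the 98% level.
Margin = 2.326·0.012935 = 0.03009.
Interval: 0.11149 ± 0.03009 → (0.0814, 0.1416).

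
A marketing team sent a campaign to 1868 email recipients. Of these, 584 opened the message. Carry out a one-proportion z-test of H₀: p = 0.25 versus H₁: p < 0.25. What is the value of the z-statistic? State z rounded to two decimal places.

z = 6.25

p̂ = 584/1868 = 0.31263.
SE₀ = √(0.25·0.75/1868) = 0.010019.
Test statistic: z = 0.06263/0.010019 = 6.25.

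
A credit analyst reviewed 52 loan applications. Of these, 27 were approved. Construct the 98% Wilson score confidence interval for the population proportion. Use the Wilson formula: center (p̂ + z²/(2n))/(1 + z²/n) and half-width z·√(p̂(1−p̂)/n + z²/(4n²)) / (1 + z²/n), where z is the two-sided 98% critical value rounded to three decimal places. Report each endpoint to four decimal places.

(0.3640, 0.6708)

Here p̂ = 27/52 = 0.51923 and z = 2.326 (z² = 5.410276).
1 + z²/n = 1.104044.
Adjusted center: (0.51923 + z²/(2n))/1.104044 = 0.51742.
Radicand: p̂(1−p̂)/n + z²/(4n²) = 0.004800580 + 0.000500210 = 0.005300790.
Half-width = 2.326·√0.005300790/1.104044 = 0.15339.
Interval: 0.51742 ± 0.15339 → (0.3640, 0.6708).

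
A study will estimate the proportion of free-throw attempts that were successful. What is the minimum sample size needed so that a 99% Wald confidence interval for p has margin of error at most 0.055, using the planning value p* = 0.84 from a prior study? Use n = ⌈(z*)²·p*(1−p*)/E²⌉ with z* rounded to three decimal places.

n = 295

z* = 2.576 at the 99% level.
p*(1−p*) = 0.1344.
(z*)²·p*(1−p*)/E² = 6.635776·0.1344/0.003025 = 294.826.
⌈294.826⌉ = 295.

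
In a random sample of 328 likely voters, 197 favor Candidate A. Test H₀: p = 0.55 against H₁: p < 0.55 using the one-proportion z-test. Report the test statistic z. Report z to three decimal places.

p̂ = 197/328 = 0.60061.
Under H₀, SE = √(p₀(1−p₀)/n) = √(0.55·0.45/328) = √0.000754573 = 0.027469.
Test statistic: z = 0.05061/0.027469 = 1.842.

z = 1.842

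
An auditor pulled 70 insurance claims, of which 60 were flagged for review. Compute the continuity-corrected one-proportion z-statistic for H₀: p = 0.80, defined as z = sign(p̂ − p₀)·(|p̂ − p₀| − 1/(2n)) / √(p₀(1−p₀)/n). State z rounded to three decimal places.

The sample proportion is 60/70 = 0.85714. p̂ − p₀ = 0.057143.
Continuity correction 1/(2n) = 1/140 = 0.007143.
Corrected numerator: |0.057143| − 0.007143 = 0.050000.
Under H₀, SE = √(p₀(1−p₀)/n) = √(0.80·0.20/70) = √0.002285714 = 0.047809.
z = (+)0.050000/0.047809 = 1.046.

z = 1.046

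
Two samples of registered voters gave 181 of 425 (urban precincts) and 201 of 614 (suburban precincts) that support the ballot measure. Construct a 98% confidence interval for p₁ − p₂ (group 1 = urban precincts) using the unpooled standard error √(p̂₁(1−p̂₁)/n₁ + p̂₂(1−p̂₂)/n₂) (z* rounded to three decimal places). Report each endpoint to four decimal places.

(0.0274, 0.1696)

p̂₁ = 181/425 = 0.42588, p̂₂ = 201/614 = 0.32736; p̂₁ − p̂₂ = 0.09852.
Unpooled SE = √(p̂₁(1−p̂₁)/n₁ + p̂₂(1−p̂₂)/n₂) = √(0.000575310 + 0.000358625) = 0.030560.
z* = 2.326 at the 98% level. Margin of error = 0.07108.
So the interval runs from 0.0274 to 0.1696.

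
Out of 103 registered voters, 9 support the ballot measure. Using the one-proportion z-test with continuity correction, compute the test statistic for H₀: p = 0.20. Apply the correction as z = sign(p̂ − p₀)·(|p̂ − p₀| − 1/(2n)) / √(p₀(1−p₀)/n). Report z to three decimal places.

With x = 9 successes in n = 103, p̂ = 0.08738. p̂ − p₀ = -0.112621.
1/(2n) = 0.004854.
Corrected numerator: |-0.112621| − 0.004854 = 0.107767.
Under H₀, SE = √(p₀(1−p₀)/n) = √(0.20·0.80/103) = √0.001553398 = 0.039413.
z = −0.107767/0.039413 = -2.734.

z = -2.734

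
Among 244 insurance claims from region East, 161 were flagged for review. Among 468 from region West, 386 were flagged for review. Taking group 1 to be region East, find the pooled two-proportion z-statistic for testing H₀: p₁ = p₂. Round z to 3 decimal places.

p̂₁ = 161/244 = 0.65984, p̂₂ = 386/468 = 0.82479.
Pooling: p̂ = 547/712 = 0.76826.
Pooled SE = √[0.1780374·0.00623511] ≈ 0.033318.
z = -0.16495/0.033318 = -4.951.

z = -4.951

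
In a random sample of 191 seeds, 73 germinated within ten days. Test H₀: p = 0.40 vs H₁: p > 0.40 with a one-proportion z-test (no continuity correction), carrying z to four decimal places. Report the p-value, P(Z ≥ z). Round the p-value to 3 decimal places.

p̂ = 73/191 = 0.38220.
SE₀ = √(0.40·0.60/191) = 0.035448.
z = (p̂ − p₀)/SE = (73/191 − 0.40)/0.035448 ≈ -0.5022.
p-value = P(Z ≥ z) with z = -0.5022 → 0.692.

p-value = 0.692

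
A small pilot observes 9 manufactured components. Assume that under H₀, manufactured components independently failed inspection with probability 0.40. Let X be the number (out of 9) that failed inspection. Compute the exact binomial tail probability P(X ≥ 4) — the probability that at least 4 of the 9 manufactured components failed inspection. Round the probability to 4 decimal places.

P = 0.5174

X is binomial with n = 9 and p = 0.40.
P(X ≥ 4) = Σ_{j=4}^{9} C(9,j)·0.40^j·0.60^{9−j}.
= 0.250823 + 0.167215 + 0.074318 + 0.021234 + 0.003539 + 0.000262 = 0.5174.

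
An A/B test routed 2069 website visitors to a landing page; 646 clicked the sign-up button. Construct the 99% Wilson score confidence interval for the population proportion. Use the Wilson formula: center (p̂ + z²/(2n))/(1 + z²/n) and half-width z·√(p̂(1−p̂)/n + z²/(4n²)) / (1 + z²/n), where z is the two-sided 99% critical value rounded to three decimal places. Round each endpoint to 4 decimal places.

(0.2866, 0.3390)

p̂ = 646/2069 = 0.31223; z = 2.576, so z² = 6.635776.
Denominator 1 + z²/n = 1 + 6.635776/2069 = 1.003207.
Center = (0.31223 + 0.001604)/1.003207 = 0.31283.
Radicand: p̂(1−p̂)/n + z²/(4n²) = 0.000103790 + 0.000000388 = 0.000104178.
Half-width = z·√(radicand)/denom = 2.576·0.010207/1.003207 = 0.02621.
So the interval runs from 0.2866 to 0.3390.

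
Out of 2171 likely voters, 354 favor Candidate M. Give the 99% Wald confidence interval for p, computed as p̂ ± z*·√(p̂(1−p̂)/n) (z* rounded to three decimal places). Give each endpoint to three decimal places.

(0.143, 0.183)

The sample proportion is 354/2171 = 0.16306.
Standard error of p̂: √(0.136470/2171) = √0.000062861 = 0.007928.
For 99% confidence, z* = 2.576.
Margin = 2.576·0.007928 = 0.02042.
CI: 0.16306 ± 0.02042 = (0.143, 0.183).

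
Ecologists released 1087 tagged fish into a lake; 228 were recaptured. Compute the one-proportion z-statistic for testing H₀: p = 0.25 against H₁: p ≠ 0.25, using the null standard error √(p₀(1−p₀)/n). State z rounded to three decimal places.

z = -3.065

With x = 228 successes in n = 1087, p̂ = 0.20975.
Under H₀, SE = √(p₀(1−p₀)/n) = √(0.25·0.75/1087) = √0.000172493 = 0.013134.
Test statistic: z = -0.04025/0.013134 = -3.065.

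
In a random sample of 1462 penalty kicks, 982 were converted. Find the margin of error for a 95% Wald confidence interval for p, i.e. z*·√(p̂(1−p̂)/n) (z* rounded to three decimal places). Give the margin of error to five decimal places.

The sample proportion is 982/1462 = 0.67168.
SE = √(p̂(1−p̂)/n) = √(0.220525/1462) = 0.012282.
z* = 1.960 at the 95% level.
So ME = 0.02407.

ME = 0.02407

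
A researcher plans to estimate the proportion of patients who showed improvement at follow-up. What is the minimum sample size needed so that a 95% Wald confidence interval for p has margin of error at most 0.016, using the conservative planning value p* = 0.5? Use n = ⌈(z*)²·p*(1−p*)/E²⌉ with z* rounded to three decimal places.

n = 3752

z* = 1.960 at the 95% level.
p*(1−p*) = 0.50·0.50 = 0.2500.
(z*)²·p*(1−p*)/E² = 3.841600·0.2500/0.000256 = 3751.562.
Rounding up, n = 3752.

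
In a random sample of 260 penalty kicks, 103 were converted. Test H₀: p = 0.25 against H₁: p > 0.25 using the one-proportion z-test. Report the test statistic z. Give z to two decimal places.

z = 5.44

The sample proportion is 103/260 = 0.39615.
Under H₀, SE = √(p₀(1−p₀)/n) = √(0.25·0.75/260) = √0.000721154 = 0.026854.
z = (p̂ − p₀)/SE = (0.39615 − 0.25)/0.026854 = 5.44.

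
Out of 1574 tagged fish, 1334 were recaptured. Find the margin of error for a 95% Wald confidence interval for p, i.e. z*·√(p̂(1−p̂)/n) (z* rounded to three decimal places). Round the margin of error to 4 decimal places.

With x = 1334 successes in n = 1574, p̂ = 0.84752.
SE = √(p̂(1−p̂)/n) = √(0.129228/1574) = 0.009061.
The 95% critical value is z* = 1.960.
So ME = 0.0178.

ME = 0.0178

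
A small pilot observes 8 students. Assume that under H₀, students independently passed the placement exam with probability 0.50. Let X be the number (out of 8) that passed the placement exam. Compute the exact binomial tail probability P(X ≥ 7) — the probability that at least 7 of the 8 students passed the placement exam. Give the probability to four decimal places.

X is binomial with n = 8 and p = 0.50.
P(X ≥ 7) = C(8,7)·0.50^7·0.50^1 + C(8,8)·0.50^8·0.50^0.
= 0.031250 + 0.003906 = 0.0352.

P = 0.0352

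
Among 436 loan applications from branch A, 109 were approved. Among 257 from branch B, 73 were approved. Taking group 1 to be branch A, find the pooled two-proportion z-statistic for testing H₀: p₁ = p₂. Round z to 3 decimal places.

Sample proportions: p̂₁ = 109/436 = 0.25000 and p̂₂ = 73/257 = 0.28405.
Pooled p̂ = (109+73)/(436+257) = 182/693 = 0.26263.
Pooled SE = √[0.1936537·0.00618463] ≈ 0.034607.
z = -0.03405/0.034607 = -0.984.

z = -0.984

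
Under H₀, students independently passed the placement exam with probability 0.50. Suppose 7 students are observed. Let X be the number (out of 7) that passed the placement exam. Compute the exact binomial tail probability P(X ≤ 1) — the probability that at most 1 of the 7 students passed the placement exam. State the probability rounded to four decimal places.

P = 0.0625

X is binomial with n = 7 and p = 0.50.
P(X ≤ 1) = C(7,0)·0.50^0·0.50^7 + C(7,1)·0.50^1·0.50^6.
= 0.007812 + 0.054688 = 0.0625.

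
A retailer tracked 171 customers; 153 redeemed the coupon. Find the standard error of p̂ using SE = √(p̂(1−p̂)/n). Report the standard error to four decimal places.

SE = 0.0235

Sample proportion p̂ = 153/171 = 0.89474.
p̂(1−p̂) = 0.094180.
SE = √(0.094180/171) = 0.0235.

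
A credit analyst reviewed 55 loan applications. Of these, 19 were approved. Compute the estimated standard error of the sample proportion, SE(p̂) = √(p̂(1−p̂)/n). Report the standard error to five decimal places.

With x = 19 successes in n = 55, p̂ = 0.34545.
p̂(1−p̂) = 0.34545·0.65455 = 0.226114.
SE = √(0.226114/55) = 0.06412.

SE = 0.06412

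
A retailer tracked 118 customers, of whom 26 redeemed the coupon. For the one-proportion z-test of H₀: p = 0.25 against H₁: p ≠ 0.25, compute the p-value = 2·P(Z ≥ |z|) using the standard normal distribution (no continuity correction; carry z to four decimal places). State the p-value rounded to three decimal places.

p̂ = 26/118 = 0.22034.
SE₀ = √(0.25·0.75/118) = 0.039862.
z = (p̂ − p₀)/SE = (26/118 − 0.25)/0.039862 ≈ -0.7441.
From the standard normal, 2·P(Z ≥ |z|) = 0.457.

p-value = 0.457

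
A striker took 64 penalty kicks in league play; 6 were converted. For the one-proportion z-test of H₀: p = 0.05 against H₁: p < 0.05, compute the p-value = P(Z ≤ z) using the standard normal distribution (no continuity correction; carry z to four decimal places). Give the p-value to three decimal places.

Sample proportion p̂ = 6/64 = 0.09375.
Null standard error: √(0.05·0.95/64) = √0.000742188 = 0.027243.
Test statistic (full precision, shown to 4 dp): z = (6/64 − 0.05)/SE₀ ≈ 1.6059.
From the standard normal, P(Z ≤ z) = 0.946.

p-value = 0.946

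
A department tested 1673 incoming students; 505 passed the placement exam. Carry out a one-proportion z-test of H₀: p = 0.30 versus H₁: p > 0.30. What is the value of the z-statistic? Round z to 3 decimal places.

z = 0.165

Sample proportion p̂ = 505/1673 = 0.30185.
SE₀ = √(0.30·0.70/1673) = 0.011204.
z = (0.30185 − 0.30)/0.011204 = 0.00185/0.011204 = 0.165.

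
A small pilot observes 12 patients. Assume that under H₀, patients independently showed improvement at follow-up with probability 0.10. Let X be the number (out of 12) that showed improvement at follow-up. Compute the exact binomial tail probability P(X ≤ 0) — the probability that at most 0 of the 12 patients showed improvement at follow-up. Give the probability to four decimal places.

X is binomial with n = 12 and p = 0.10.
P(X ≤ 0) = C(12,0)·0.10^0·0.90^12.
= 0.282430 = 0.2824.

P = 0.2824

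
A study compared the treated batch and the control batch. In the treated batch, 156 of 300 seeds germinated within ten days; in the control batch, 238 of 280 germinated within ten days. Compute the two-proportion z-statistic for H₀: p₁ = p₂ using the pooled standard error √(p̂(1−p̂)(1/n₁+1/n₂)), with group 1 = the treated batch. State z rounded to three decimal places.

z = -8.509

p̂₁ = 156/300 = 0.52000, p̂₂ = 238/280 = 0.85000.
Pooled p̂ = (156+238)/(300+280) = 394/580 = 0.67931.
SE = √[p̂(1−p̂)(1/n₁+1/n₂)] = √[0.67931·0.32069·(1/300+1/280)] ≈ 0.038784.
z = (p̂₁ − p̂₂)/SE = (0.52000 − 0.85000)/0.038784 = -0.33000/0.038784 = -8.509.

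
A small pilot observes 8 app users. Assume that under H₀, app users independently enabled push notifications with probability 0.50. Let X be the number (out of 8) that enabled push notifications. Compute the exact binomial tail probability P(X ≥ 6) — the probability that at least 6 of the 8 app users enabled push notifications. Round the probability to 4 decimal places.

X ~ Binomial(n=8, p=0.50).
P(X ≥ 6) = C(8,6)·0.50^6·0.50^2 + C(8,7)·0.50^7·0.50^1 + C(8,8)·0.50^8·0.50^0.
= 0.109375 + 0.031250 + 0.003906 = 0.1445.

P = 0.1445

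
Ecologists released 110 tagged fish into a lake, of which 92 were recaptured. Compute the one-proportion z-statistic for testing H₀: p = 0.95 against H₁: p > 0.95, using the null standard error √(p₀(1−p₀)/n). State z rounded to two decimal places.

Sample proportion p̂ = 92/110 = 0.83636.
Null standard error: √(0.95·0.05/110) = √0.000431818 = 0.020780.
z = (0.83636 − 0.95)/0.020780 = -0.11364/0.020780 = -5.47.

z = -5.47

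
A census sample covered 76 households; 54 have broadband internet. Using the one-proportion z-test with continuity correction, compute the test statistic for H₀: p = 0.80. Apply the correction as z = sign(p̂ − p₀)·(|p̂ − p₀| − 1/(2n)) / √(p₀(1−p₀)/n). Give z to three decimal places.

p̂ = 54/76 = 0.71053. p̂ − p₀ = -0.089474.
1/(2n) = 0.006579.
Corrected numerator: |-0.089474| − 0.006579 = 0.082895.
SE₀ = √(0.80·0.20/76) = 0.045883.
z = (−)0.082895/0.045883 = -1.807.

z = -1.807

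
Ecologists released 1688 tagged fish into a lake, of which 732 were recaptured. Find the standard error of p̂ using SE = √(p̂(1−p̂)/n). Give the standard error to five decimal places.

SE = 0.01206

p̂ = 732/1688 = 0.43365.
p̂(1−p̂) = 0.245598.
SE = √(0.245598/1688) = 0.01206.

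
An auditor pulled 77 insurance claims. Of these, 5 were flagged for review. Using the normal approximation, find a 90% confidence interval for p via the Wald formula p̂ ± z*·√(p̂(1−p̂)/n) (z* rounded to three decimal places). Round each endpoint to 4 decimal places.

(0.0187, 0.1111)

p̂ = 5/77 = 0.06494.
SE = √(p̂(1−p̂)/n) = √(0.060719/77) = 0.028081.
For 90% confidence, z* = 1.645.
Margin of error: 1.645 × 0.028081 = 0.04619.
CI: 0.06494 ± 0.04619 = (0.0187, 0.1111).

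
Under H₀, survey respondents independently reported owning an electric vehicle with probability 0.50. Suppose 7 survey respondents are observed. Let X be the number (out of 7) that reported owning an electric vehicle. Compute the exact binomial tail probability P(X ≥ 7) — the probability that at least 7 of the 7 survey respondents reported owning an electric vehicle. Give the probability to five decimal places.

P = 0.00781

X is binomial with n = 7 and p = 0.50.
P(X ≥ 7) = C(7,7)·0.50^7·0.50^0.
= 0.007812 = 0.00781.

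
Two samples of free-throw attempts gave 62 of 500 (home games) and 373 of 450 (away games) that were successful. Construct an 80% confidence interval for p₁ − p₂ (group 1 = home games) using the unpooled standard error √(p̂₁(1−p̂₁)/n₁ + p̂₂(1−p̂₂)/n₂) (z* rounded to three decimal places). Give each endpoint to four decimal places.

(-0.7345, -0.6753)

p̂₁ = 62/500 = 0.12400, p̂₂ = 373/450 = 0.82889; p̂₁ − p̂₂ = -0.70489.
SE = √(0.000217248 + 0.000315182) = √0.000532430 = 0.023074.
For 80% confidence, z* = 1.282. Margin of error = 0.02958.
Interval: -0.70489 ± 0.02958 → (-0.7345, -0.6753).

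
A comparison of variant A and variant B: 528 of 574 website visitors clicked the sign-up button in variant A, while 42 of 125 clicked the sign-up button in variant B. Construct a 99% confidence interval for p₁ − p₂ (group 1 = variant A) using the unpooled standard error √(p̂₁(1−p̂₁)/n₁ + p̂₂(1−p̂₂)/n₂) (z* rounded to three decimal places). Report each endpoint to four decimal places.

p̂₁ = 0.91986, p̂₂ = 0.33600, so the observed difference is 0.58386.
SE = √(0.000128427 + 0.001784832) = √0.001913259 = 0.043741.
For 99% confidence, z* = 2.576. Margin of error = 0.11268.
Interval: 0.58386 ± 0.11268 → (0.4712, 0.6965).

(0.4712, 0.6965)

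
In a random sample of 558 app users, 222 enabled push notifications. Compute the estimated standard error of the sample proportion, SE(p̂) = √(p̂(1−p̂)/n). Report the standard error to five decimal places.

SE = 0.02072

The sample proportion is 222/558 = 0.39785.
p̂(1−p̂) = 0.239565.
SE = √(0.239565/558) = √0.000429328 = 0.02072.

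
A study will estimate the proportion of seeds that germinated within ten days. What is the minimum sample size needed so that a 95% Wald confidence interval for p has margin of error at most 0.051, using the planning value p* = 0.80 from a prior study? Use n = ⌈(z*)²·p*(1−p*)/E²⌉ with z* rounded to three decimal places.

n = 237

z* = 1.960 at the 95% level.
p*(1−p*) = 0.1600.
(z*)²·p*(1−p*)/E² = 3.841600·0.1600/0.002601 = 236.315.
Rounding up, n = 237.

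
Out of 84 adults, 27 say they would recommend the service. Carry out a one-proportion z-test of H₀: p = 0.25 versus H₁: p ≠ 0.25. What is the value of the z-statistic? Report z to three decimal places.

z = 1.512

p̂ = 27/84 = 0.32143.
SE₀ = √(0.25·0.75/84) = 0.047246.
Test statistic: z = 0.07143/0.047246 = 1.512.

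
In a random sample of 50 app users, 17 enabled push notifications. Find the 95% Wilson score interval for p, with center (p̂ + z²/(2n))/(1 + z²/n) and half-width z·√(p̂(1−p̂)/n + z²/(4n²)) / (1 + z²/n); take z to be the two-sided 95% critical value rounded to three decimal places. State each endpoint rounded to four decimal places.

(0.2244, 0.4785)

p̂ = 17/50 = 0.34000; z = 1.960, so z² = 3.841600.
Denominator 1 + z²/n = 1 + 3.841600/50 = 1.076832.
Adjusted center: (0.34000 + z²/(2n))/1.076832 = 0.35142.
Radicand: p̂(1−p̂)/n + z²/(4n²) = 0.004488000 + 0.000384160 = 0.004872160.
Half-width = 1.960·√0.004872160/1.076832 = 0.12705.
Interval: 0.35142 ± 0.12705 → (0.2244, 0.4785).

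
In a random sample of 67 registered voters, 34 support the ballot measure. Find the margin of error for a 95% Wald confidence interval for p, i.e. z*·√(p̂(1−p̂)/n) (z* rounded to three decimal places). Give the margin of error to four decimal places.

With x = 34 successes in n = 67, p̂ = 0.50746.
SE = √(p̂(1−p̂)/n) = √(0.249944/67) = 0.061078.
For 95% confidence, z* = 1.960.
So ME = 0.1197.

ME = 0.1197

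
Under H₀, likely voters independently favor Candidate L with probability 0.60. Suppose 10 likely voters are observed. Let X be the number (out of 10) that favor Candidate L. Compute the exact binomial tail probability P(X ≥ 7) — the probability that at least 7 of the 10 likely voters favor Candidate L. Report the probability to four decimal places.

P = 0.3823

X is binomial with n = 10 and p = 0.60.
P(X ≥ 7) = C(10,7)·0.60^7·0.40^3 + C(10,8)·0.60^8·0.40^2 + C(10,9)·0.60^9·0.40^1 + C(10,10)·0.60^10·0.40^0.
= 0.214991 + 0.120932 + 0.040311 + 0.006047 = 0.3823.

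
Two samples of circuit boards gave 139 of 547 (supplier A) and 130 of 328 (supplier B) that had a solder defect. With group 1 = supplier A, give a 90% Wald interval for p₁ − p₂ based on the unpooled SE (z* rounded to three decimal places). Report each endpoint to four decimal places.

p̂₁ = 0.25411, p̂₂ = 0.39634, so the observed difference is -0.14223.
Unpooled SE = √(p̂₁(1−p̂₁)/n₁ + p̂₂(1−p̂₂)/n₂) = √(0.000346508 + 0.000729436) = 0.032802.
For 90% confidence, z* = 1.645. Margin of error = 0.05396.
So the interval runs from -0.1962 to -0.0883.

(-0.1962, -0.0883)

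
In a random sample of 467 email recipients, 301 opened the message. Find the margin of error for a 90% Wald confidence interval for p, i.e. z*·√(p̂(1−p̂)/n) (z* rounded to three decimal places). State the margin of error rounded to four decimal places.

ME = 0.0364

With x = 301 successes in n = 467, p̂ = 0.64454.
Standard error of p̂: √(0.229108/467) = √0.000490596 = 0.022149.
z* = 1.645 at the 90% level.
ME = 1.645·0.022149 = 0.0364.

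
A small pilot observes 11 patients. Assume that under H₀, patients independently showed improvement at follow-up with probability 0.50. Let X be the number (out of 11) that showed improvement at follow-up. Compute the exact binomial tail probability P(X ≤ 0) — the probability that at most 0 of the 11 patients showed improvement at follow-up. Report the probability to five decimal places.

X is binomial with n = 11 and p = 0.50.
P(X ≤ 0) = C(11,0)·0.50^0·0.50^11.
= 0.000488 = 0.00049.

P = 0.00049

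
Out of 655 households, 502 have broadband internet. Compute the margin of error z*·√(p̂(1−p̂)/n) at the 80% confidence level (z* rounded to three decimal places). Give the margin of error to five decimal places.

The sample proportion is 502/655 = 0.76641.
SE = √(p̂(1−p̂)/n) = √(0.179025/655) = 0.016532.
The 80% critical value is z* = 1.282.
ME = 1.282·0.016532 = 0.02119.

ME = 0.02119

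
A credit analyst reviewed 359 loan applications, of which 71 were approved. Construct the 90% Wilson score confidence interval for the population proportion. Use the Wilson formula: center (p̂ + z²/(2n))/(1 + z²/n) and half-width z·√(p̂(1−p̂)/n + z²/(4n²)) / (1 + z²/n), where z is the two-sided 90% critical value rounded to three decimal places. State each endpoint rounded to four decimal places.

(0.1655, 0.2346)

Here p̂ = 71/359 = 0.19777 and z = 1.645 (z² = 2.706025).
Denominator 1 + z²/n = 1 + 2.706025/359 = 1.007538.
Adjusted center: (0.19777 + z²/(2n))/1.007538 = 0.20003.
Radicand: p̂(1−p̂)/n + z²/(4n²) = 0.000441944 + 0.000005249 = 0.000447193.
Half-width = 1.645·√0.000447193/1.007538 = 0.03453.
CI: 0.20003 ± 0.03453 = (0.1655, 0.2346).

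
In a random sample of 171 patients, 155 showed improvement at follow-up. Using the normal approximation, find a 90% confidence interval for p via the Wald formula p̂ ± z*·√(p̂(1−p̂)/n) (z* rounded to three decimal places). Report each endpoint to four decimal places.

(0.8698, 0.9431)

p̂ = 155/171 = 0.90643.
Standard error of p̂: √(0.084812/171) = √0.000495979 = 0.022271.
The 90% critical value is z* = 1.645.
Margin of error: 1.645 × 0.022271 = 0.03664.
CI: 0.90643 ± 0.03664 = (0.8698, 0.9431).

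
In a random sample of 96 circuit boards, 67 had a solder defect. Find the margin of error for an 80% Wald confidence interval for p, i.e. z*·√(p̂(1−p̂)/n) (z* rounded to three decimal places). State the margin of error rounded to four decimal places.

ME = 0.0601

p̂ = 67/96 = 0.69792.
Standard error of p̂: √(0.210829/96) = √0.002196135 = 0.046863.
The 80% critical value is z* = 1.282.
So ME = 0.0601.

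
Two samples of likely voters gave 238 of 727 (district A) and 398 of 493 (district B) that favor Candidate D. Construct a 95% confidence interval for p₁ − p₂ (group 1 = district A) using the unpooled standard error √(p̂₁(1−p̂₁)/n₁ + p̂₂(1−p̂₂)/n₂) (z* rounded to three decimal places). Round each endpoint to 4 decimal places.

(-0.5287, -0.4312)

p̂₁ = 0.32737, p̂₂ = 0.80730, so the observed difference is -0.47993.
Unpooled SE = √(p̂₁(1−p̂₁)/n₁ + p̂₂(1−p̂₂)/n₂) = √(0.000302888 + 0.000315548) = 0.024868.
For 95% confidence, z* = 1.960. Margin of error = 0.04874.
So the interval runs from -0.5287 to -0.4312.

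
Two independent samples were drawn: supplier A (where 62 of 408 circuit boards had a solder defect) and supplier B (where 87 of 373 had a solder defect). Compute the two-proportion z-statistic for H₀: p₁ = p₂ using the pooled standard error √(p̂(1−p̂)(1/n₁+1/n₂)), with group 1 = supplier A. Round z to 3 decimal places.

p̂₁ = 62/408 = 0.15196, p̂₂ = 87/373 = 0.23324.
Pooling: p̂ = 149/781 = 0.19078.
SE = √[p̂(1−p̂)(1/n₁+1/n₂)] = √[0.19078·0.80922·(1/408+1/373)] ≈ 0.028148.
z = -0.08128/0.028148 = -2.888.

z = -2.888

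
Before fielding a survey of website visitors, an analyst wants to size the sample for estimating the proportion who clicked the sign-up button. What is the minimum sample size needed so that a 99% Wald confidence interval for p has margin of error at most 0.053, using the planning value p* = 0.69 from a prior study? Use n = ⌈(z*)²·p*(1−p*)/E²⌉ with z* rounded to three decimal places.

n = 506

For 99% confidence, z* = 2.576.
p*(1−p*) = 0.2139.
Required n before rounding: 6.635776 × 0.2139 / 0.053² = 505.302.
Rounding up, n = 506.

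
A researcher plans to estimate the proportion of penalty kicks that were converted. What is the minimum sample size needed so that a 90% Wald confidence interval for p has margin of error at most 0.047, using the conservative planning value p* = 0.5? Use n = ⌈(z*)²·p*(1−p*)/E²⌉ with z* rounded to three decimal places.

n = 307

The 90% critical value is z* = 1.645.
p*(1−p*) = 0.2500.
Required n before rounding: 2.706025 × 0.2500 / 0.047² = 306.250.
Rounding up, n = 307.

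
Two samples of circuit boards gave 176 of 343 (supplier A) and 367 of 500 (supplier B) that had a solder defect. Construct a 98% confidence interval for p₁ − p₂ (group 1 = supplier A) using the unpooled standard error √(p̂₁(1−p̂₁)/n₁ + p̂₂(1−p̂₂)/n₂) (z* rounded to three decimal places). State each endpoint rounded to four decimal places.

(-0.2987, -0.1431)

p̂₁ = 176/343 = 0.51312, p̂₂ = 367/500 = 0.73400; p̂₁ − p̂₂ = -0.22088.
SE = √(0.000728361 + 0.000390488) = √0.001118849 = 0.033449.
z* = 2.326 at the 98% level. Margin = 2.326·0.033449 = 0.07780.
So the interval runs from -0.2987 to -0.1431.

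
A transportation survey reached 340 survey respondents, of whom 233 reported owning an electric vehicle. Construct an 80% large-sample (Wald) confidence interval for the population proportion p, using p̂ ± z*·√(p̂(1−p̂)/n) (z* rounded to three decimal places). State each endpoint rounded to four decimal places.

(0.6530, 0.7176)

With x = 233 successes in n = 340, p̂ = 0.68529.
SE(p̂) = √(0.68529·0.31471/340) = 0.025186.
The 80% critical value is z* = 1.282.
Margin of error: 1.282 × 0.025186 = 0.03229.
CI: 0.68529 ± 0.03229 = (0.6530, 0.7176).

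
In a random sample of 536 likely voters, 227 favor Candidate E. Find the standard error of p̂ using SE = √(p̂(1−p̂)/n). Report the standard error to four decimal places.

p̂ = 227/536 = 0.42351.
p̂(1−p̂) = 0.42351·0.57649 = 0.244149.
Dividing by n and taking the root: √0.000455502 = 0.0213.

SE = 0.0213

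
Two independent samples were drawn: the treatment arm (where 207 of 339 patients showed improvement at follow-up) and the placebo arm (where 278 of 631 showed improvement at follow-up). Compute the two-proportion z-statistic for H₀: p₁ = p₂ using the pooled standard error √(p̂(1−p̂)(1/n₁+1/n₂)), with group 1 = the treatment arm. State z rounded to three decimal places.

z = 5.050

p̂₁ = 207/339 = 0.61062, p̂₂ = 278/631 = 0.44057.
Pooled p̂ = (207+278)/(339+631) = 485/970 = 0.50000.
Pooled SE = √[0.2500000·0.00453464] ≈ 0.033670.
z = 0.17005/0.033670 = 5.050.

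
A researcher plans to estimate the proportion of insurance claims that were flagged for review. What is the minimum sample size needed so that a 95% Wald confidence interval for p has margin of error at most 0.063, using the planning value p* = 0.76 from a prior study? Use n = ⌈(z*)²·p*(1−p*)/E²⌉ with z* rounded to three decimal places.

n = 177

The 95% critical value is z* = 1.960.
p*(1−p*) = 0.76·0.24 = 0.1824.
(z*)²·p*(1−p*)/E² = 3.841600·0.1824/0.003969 = 176.545.
Rounding up, n = 177.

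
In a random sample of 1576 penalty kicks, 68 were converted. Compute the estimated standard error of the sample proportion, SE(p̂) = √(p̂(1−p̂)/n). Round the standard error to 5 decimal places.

SE = 0.00512

p̂ = 68/1576 = 0.04315.
p̂(1−p̂) = 0.041288.
SE = √(0.041288/1576) = √0.000026198 = 0.00512.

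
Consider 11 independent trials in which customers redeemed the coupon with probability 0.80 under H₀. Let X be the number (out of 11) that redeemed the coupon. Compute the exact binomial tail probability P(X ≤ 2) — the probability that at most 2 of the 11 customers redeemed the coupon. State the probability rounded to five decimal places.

X ~ Binomial(n=11, p=0.80).
P(X ≤ 2) = C(11,0)·0.80^0·0.20^11 + C(11,1)·0.80^1·0.20^10 + C(11,2)·0.80^2·0.20^9.
= 0.000000 + 0.000001 + 0.000018 = 0.00002.

P = 0.00002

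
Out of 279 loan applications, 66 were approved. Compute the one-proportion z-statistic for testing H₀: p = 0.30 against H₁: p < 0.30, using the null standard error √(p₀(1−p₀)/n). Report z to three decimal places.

With x = 66 successes in n = 279, p̂ = 0.23656.
Null standard error: √(0.30·0.70/279) = √0.000752688 = 0.027435.
z = (p̂ − p₀)/SE = (0.23656 − 0.30)/0.027435 = -2.312.

z = -2.312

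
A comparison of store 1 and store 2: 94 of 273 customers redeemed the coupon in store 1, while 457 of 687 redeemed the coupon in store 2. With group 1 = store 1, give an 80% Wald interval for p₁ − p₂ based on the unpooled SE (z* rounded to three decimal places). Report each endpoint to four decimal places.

p̂₁ = 0.34432, p̂₂ = 0.66521, so the observed difference is -0.32089.
Unpooled SE = √(p̂₁(1−p̂₁)/n₁ + p̂₂(1−p̂₂)/n₂) = √(0.000826976 + 0.000324171) = 0.033929.
The 80% critical value is z* = 1.282. Margin of error = 0.04350.
So the interval runs from -0.3644 to -0.2774.

(-0.3644, -0.2774)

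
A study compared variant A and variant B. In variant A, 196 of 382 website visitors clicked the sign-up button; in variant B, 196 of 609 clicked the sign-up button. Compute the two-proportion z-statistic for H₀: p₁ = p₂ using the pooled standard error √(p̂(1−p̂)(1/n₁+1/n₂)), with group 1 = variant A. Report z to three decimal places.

p̂₁ = 196/382 = 0.51309, p̂₂ = 196/609 = 0.32184.
Pooling: p̂ = 392/991 = 0.39556.
SE = √[p̂(1−p̂)(1/n₁+1/n₂)] = √[0.39556·0.60444·(1/382+1/609)] ≈ 0.031914.
z = 0.19125/0.031914 = 5.993.

z = 5.993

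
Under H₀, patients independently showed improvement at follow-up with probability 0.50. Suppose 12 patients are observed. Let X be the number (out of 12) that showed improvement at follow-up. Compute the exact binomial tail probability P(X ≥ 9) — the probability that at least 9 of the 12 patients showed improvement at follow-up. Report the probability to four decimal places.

P = 0.0730

X is binomial with n = 12 and p = 0.50.
P(X ≥ 9) = C(12,9)·0.50^9·0.50^3 + C(12,10)·0.50^10·0.50^2 + C(12,11)·0.50^11·0.50^1 + C(12,12)·0.50^12·0.50^0.
= 0.053711 + 0.016113 + 0.002930 + 0.000244 = 0.0730.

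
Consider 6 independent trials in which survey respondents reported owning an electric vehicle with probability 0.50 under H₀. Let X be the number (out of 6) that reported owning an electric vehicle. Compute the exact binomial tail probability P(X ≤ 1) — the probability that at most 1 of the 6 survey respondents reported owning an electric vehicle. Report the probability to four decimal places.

P = 0.1094

X ~ Binomial(n=6, p=0.50).
P(X ≤ 1) = C(6,0)·0.50^0·0.50^6 + C(6,1)·0.50^1·0.50^5.
= 0.015625 + 0.093750 = 0.1094.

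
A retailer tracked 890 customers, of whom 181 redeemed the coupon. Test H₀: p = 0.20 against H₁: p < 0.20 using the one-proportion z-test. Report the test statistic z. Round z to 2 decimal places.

The sample proportion is 181/890 = 0.20337.
Under H₀, SE = √(p₀(1−p₀)/n) = √(0.20·0.80/890) = √0.000179775 = 0.013408.
z = (0.20337 − 0.20)/0.013408 = 0.00337/0.013408 = 0.25.

z = 0.25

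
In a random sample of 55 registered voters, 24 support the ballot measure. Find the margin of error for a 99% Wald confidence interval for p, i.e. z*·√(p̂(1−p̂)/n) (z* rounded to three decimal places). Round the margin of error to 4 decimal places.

The sample proportion is 24/55 = 0.43636.
Standard error of p̂: √(0.245950/55) = √0.004471826 = 0.066872.
For 99% confidence, z* = 2.576.
So ME = 0.1723.

ME = 0.1723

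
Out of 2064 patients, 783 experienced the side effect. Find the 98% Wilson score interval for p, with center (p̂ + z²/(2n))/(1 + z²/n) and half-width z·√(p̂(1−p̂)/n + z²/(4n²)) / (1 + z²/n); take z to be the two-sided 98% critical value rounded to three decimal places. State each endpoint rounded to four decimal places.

Here p̂ = 783/2064 = 0.37936 and z = 2.326 (z² = 5.410276).
Denominator 1 + z²/n = 1 + 5.410276/2064 = 1.002621.
Center = (0.37936 + 0.001311)/1.002621 = 0.37968.
Radicand: p̂(1−p̂)/n + z²/(4n²) = 0.000114073 + 0.000000317 = 0.000114390.
Half-width = z·√(radicand)/denom = 2.326·0.010695/1.002621 = 0.02481.
Interval: 0.37968 ± 0.02481 → (0.3549, 0.4045).

(0.3549, 0.4045)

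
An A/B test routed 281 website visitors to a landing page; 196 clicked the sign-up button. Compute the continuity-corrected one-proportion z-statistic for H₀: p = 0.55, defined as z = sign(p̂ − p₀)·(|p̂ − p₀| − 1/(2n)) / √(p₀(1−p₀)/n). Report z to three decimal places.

z = 4.910

Sample proportion p̂ = 196/281 = 0.69751. p̂ − p₀ = 0.147509.
Continuity correction 1/(2n) = 1/562 = 0.001779.
Corrected numerator: |0.147509| − 0.001779 = 0.145730.
SE₀ = √(0.55·0.45/281) = 0.029678.
z = (+)0.145730/0.029678 = 4.910.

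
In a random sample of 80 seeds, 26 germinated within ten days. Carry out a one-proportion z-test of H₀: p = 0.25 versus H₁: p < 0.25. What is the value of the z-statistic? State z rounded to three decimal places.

z = 1.549

The sample proportion is 26/80 = 0.32500.
SE₀ = √(0.25·0.75/80) = 0.048412.
z = (0.32500 − 0.25)/0.048412 = 0.07500/0.048412 = 1.549.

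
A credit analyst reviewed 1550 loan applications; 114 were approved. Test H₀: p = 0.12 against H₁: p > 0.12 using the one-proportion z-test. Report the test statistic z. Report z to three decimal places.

Sample proportion p̂ = 114/1550 = 0.07355.
Null standard error: √(0.12·0.88/1550) = √0.000068129 = 0.008254.
z = (0.07355 − 0.12)/0.008254 = -0.04645/0.008254 = -5.628.

z = -5.628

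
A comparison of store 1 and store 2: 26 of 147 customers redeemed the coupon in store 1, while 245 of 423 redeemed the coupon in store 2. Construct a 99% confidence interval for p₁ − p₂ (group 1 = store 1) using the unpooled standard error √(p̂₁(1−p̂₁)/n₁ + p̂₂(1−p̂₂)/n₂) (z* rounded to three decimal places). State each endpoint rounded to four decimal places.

p̂₁ = 26/147 = 0.17687, p̂₂ = 245/423 = 0.57920; p̂₁ − p̂₂ = -0.40233.
Unpooled SE = √(p̂₁(1−p̂₁)/n₁ + p̂₂(1−p̂₂)/n₂) = √(0.000990391 + 0.000576189) = 0.039580.
The 99% critical value is z* = 2.576. Margin = 2.576·0.039580 = 0.10196.
So the interval runs from -0.5043 to -0.3004.

(-0.5043, -0.3004)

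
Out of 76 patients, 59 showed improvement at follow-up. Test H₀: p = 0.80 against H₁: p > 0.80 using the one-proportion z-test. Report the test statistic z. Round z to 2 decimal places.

z = -0.52

With x = 59 successes in n = 76, p̂ = 0.77632.
Null standard error: √(0.80·0.20/76) = √0.002105263 = 0.045883.
z = (p̂ − p₀)/SE = (0.77632 − 0.80)/0.045883 = -0.52.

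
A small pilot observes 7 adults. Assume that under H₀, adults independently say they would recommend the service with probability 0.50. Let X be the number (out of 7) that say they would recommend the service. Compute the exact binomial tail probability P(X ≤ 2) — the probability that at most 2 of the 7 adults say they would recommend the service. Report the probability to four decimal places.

P = 0.2266

X is binomial with n = 7 and p = 0.50.
P(X ≤ 2) = C(7,0)·0.50^0·0.50^7 + C(7,1)·0.50^1·0.50^6 + C(7,2)·0.50^2·0.50^5.
= 0.007812 + 0.054688 + 0.164062 = 0.2266.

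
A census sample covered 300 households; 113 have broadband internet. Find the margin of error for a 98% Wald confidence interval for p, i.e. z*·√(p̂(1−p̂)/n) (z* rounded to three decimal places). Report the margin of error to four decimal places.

p̂ = 113/300 = 0.37667.
SE = √(p̂(1−p̂)/n) = √(0.234789/300) = 0.027976.
The 98% critical value is z* = 2.326.
ME = 2.326·0.027976 = 0.0651.

ME = 0.0651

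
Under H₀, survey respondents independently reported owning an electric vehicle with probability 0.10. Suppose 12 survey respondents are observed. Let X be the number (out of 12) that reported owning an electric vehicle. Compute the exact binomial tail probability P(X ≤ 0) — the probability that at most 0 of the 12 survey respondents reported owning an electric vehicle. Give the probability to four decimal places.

P = 0.2824

X ~ Binomial(n=12, p=0.10).
P(X ≤ 0) = C(12,0)·0.10^0·0.90^12.
= 0.282430 = 0.2824.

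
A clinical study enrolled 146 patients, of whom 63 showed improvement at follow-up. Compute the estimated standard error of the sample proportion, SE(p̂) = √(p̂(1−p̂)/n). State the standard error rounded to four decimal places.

SE = 0.0410

With x = 63 successes in n = 146, p̂ = 0.43151.
p̂(1−p̂) = 0.245309.
Dividing by n and taking the root: √0.001680199 = 0.0410.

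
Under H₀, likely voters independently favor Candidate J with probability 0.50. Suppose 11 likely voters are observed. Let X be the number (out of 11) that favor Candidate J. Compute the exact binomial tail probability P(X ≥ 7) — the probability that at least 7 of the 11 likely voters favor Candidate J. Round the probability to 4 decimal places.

X ~ Binomial(n=11, p=0.50).
P(X ≥ 7) = Σ_{j=7}^{11} C(11,j)·0.50^j·0.50^{11−j}.
= 0.161133 + 0.080566 + 0.026855 + 0.005371 + 0.000488 = 0.2744.

P = 0.2744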